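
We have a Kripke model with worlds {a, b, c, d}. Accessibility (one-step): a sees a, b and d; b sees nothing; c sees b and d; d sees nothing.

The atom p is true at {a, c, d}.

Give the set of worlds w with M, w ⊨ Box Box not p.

a: successors {a, b, d}; Box not p there: a:F, b:T, d:T. ✗
b: no successors, so Box Box not p holds vacuously. ✓
c: successors {b, d}; Box not p there: b:T, d:T. ✓
d: no successors, so Box Box not p holds vacuously. ✓

{b, c, d}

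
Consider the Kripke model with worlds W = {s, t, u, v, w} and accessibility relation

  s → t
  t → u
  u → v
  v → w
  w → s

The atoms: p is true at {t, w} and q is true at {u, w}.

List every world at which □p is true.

{s, v}

s: successors {t}; p there: t:T. ✓
t: successors {u}; p there: u:F. ✗
u: successors {v}; p there: v:F. ✗
v: successors {w}; p there: w:T. ✓
w: successors {s}; p there: s:F. ✗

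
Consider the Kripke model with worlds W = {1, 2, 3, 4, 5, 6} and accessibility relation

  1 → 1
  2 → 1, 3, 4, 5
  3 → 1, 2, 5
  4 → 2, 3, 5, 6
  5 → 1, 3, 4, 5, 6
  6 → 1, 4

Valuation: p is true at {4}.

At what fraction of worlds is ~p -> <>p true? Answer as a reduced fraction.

1: ~p is T, <>p is F. ✗
2: ~p is T, <>p is T. ✓
3: ~p is T, <>p is F. ✗
4: ~p is F, <>p is F. ✓
5: ~p is T, <>p is T. ✓
6: ~p is T, <>p is T. ✓
That's 4 of 6 worlds, so 4/6 = 2/3.

2/3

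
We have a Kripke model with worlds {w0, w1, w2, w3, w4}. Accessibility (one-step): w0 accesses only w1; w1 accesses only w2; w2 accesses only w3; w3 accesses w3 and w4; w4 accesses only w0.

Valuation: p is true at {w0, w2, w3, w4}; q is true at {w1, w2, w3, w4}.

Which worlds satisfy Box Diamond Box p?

w0: successors {w1}; Diamond Box p there: w1:T. ✓
w1: successors {w2}; Diamond Box p there: w2:T. ✓
w2: successors {w3}; Diamond Box p there: w3:T. ✓
w3: successors {w3, w4}; Diamond Box p there: w3:T, w4:F. ✗
w4: successors {w0}; Diamond Box p there: w0:T. ✓

{w0, w1, w2, w4}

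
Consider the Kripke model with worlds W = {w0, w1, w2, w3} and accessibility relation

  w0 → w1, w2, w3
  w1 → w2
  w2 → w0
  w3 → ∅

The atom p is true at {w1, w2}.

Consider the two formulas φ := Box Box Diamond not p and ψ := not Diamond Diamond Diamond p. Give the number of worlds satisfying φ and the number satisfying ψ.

For Box Box Diamond not p:
w0: successors {w1, w2, w3}; Box Diamond not p there: w1:T, w2:T, w3:T. ✓
w1: successors {w2}; Box Diamond not p there: w2:T. ✓
w2: successors {w0}; Box Diamond not p there: w0:F. ✗
w3: no successors, so Box Box Diamond not p holds vacuously. ✓
— 3 worlds.
For not Diamond Diamond Diamond p:
w0: Diamond Diamond Diamond p is T. ✗
w1: Diamond Diamond Diamond p is T. ✗
w2: Diamond Diamond Diamond p is T. ✗
w3: Diamond Diamond Diamond p is F. ✓
— 1 world.

3 and 1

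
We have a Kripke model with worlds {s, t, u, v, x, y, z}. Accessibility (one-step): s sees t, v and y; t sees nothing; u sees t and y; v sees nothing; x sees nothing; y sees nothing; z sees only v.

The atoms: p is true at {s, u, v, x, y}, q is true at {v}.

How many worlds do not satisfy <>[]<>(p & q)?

4

s: successors {t, v, y}; []<>(p & q) there: t:T, v:T, y:T. ✓
t: no successors, so <>[]<>(p & q) fails. ✗
u: successors {t, y}; []<>(p & q) there: t:T, y:T. ✓
v: no successors, so <>[]<>(p & q) fails. ✗
x: no successors, so <>[]<>(p & q) fails. ✗
y: no successors, so <>[]<>(p & q) fails. ✗
z: successors {v}; []<>(p & q) there: v:T. ✓
Satisfying worlds: {s, u, z}.
So <>[]<>(p & q) fails at the other 4 worlds.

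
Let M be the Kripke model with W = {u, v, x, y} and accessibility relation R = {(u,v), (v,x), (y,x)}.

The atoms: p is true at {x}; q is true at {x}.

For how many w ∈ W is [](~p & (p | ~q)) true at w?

2

u: successors {v}; ~p & (p | ~q) there: v:T. ✓
v: successors {x}; ~p & (p | ~q) there: x:F. ✗
x: no successors, so [](~p & (p | ~q)) holds vacuously. ✓
y: successors {x}; ~p & (p | ~q) there: x:F. ✗
Satisfying worlds: {u, x}.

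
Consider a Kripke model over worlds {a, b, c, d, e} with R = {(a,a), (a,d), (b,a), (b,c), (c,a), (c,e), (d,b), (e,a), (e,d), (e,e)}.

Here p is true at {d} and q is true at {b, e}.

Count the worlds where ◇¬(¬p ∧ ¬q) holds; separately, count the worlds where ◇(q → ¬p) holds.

4 and 5

For ◇¬(¬p ∧ ¬q):
a: successors {a, d}; ¬(¬p ∧ ¬q) there: a:F, d:T. ✓
b: successors {a, c}; ¬(¬p ∧ ¬q) there: a:F, c:F. ✗
c: successors {a, e}; ¬(¬p ∧ ¬q) there: a:F, e:T. ✓
d: successors {b}; ¬(¬p ∧ ¬q) there: b:T. ✓
e: successors {a, d, e}; ¬(¬p ∧ ¬q) there: a:F, d:T, e:T. ✓
— 4 worlds.
For ◇(q → ¬p):
a: successors {a, d}; q → ¬p there: a:T, d:T. ✓
b: successors {a, c}; q → ¬p there: a:T, c:T. ✓
c: successors {a, e}; q → ¬p there: a:T, e:T. ✓
d: successors {b}; q → ¬p there: b:T. ✓
e: successors {a, d, e}; q → ¬p there: a:T, d:T, e:T. ✓
— 5 worlds.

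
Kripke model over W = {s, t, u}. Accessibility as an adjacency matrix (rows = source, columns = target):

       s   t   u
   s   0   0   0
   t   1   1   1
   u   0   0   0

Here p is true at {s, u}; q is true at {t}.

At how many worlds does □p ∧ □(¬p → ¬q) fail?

1

s: □p is T, □(¬p → ¬q) is T. ✓
t: □p is F, □(¬p → ¬q) is F. ✗
u: □p is T, □(¬p → ¬q) is T. ✓
Satisfying worlds: {s, u}.
So □p ∧ □(¬p → ¬q) fails at the other 1 world.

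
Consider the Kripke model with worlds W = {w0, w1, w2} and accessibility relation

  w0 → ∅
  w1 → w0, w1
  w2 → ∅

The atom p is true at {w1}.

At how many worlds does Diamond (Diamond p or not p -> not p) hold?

w0: no successors, so Diamond (Diamond p or not p -> not p) fails. ✗
w1: successors {w0, w1}; Diamond p or not p -> not p there: w0:T, w1:F. ✓
w2: no successors, so Diamond (Diamond p or not p -> not p) fails. ✗
Satisfying worlds: {w1}.

1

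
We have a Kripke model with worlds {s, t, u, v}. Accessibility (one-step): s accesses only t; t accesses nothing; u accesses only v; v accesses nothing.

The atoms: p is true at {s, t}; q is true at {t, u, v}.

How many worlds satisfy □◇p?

s: successors {t}; ◇p there: t:F. ✗
t: no successors, so □◇p holds vacuously. ✓
u: successors {v}; ◇p there: v:F. ✗
v: no successors, so □◇p holds vacuously. ✓
Satisfying worlds: {t, v}.

2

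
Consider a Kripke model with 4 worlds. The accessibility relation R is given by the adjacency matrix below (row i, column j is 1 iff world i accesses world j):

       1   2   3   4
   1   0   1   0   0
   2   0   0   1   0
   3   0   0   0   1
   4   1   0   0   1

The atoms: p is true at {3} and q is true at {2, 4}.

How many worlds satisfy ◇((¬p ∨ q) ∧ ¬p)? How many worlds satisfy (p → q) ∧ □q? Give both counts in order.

3 and 1

For ◇((¬p ∨ q) ∧ ¬p):
1: successors {2}; (¬p ∨ q) ∧ ¬p there: 2:T. ✓
2: successors {3}; (¬p ∨ q) ∧ ¬p there: 3:F. ✗
3: successors {4}; (¬p ∨ q) ∧ ¬p there: 4:T. ✓
4: successors {1, 4}; (¬p ∨ q) ∧ ¬p there: 1:T, 4:T. ✓
— 3 worlds.
For (p → q) ∧ □q:
1: p → q is T, □q is T. ✓
2: p → q is T, □q is F. ✗
3: p → q is F, □q is T. ✗
4: p → q is T, □q is F. ✗
— 1 world.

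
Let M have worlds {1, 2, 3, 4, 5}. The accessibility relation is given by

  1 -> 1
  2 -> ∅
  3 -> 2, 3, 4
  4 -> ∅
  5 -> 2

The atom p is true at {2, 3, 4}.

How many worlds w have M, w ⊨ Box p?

4

1: successors {1}; p there: 1:F. ✗
2: no successors, so Box p holds vacuously. ✓
3: successors {2, 3, 4}; p there: 2:T, 3:T, 4:T. ✓
4: no successors, so Box p holds vacuously. ✓
5: successors {2}; p there: 2:T. ✓
Satisfying worlds: {2, 3, 4, 5}.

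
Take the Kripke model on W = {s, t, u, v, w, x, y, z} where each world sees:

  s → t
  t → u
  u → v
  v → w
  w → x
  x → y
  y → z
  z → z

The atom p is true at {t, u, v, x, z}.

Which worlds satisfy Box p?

{s, t, u, w, y, z}

s: successors {t}; p there: t:T. ✓
t: successors {u}; p there: u:T. ✓
u: successors {v}; p there: v:T. ✓
v: successors {w}; p there: w:F. ✗
w: successors {x}; p there: x:T. ✓
x: successors {y}; p there: y:F. ✗
y: successors {z}; p there: z:T. ✓
z: successors {z}; p there: z:T. ✓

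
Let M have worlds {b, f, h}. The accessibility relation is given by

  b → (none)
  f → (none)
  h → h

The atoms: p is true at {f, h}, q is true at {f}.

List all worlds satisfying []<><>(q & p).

b: no successors, so []<><>(q & p) holds vacuously. ✓
f: no successors, so []<><>(q & p) holds vacuously. ✓
h: successors {h}; <><>(q & p) there: h:F. ✗

{b, f}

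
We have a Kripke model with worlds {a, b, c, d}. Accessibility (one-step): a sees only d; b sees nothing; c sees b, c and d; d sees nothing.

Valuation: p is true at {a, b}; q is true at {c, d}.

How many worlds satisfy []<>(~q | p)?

a: successors {d}; <>(~q | p) there: d:F. ✗
b: no successors, so []<>(~q | p) holds vacuously. ✓
c: successors {b, c, d}; <>(~q | p) there: b:F, c:T, d:F. ✗
d: no successors, so []<>(~q | p) holds vacuously. ✓
Satisfying worlds: {b, d}.

2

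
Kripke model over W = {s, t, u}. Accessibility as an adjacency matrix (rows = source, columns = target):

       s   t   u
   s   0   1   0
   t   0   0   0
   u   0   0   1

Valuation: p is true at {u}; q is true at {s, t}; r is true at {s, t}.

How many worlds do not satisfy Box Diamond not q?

1

s: successors {t}; Diamond not q there: t:F. ✗
t: no successors, so Box Diamond not q holds vacuously. ✓
u: successors {u}; Diamond not q there: u:T. ✓
Satisfying worlds: {t, u}.
So Box Diamond not q fails at the other 1 world.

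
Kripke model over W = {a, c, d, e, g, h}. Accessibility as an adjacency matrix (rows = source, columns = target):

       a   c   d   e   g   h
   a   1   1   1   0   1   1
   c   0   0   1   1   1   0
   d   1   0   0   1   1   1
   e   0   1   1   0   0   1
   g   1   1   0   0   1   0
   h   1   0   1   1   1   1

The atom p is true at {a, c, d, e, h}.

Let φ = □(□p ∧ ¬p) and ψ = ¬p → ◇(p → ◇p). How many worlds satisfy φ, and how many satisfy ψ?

0 and 6

For □(□p ∧ ¬p):
a: successors {a, c, d, g, h}; □p ∧ ¬p there: a:F, c:F, d:F, g:F, h:F. ✗
c: successors {d, e, g}; □p ∧ ¬p there: d:F, e:F, g:F. ✗
d: successors {a, e, g, h}; □p ∧ ¬p there: a:F, e:F, g:F, h:F. ✗
e: successors {c, d, h}; □p ∧ ¬p there: c:F, d:F, h:F. ✗
g: successors {a, c, g}; □p ∧ ¬p there: a:F, c:F, g:F. ✗
h: successors {a, d, e, g, h}; □p ∧ ¬p there: a:F, d:F, e:F, g:F, h:F. ✗
— 0 worlds.
For ¬p → ◇(p → ◇p):
a: ¬p is F, ◇(p → ◇p) is T. ✓
c: ¬p is F, ◇(p → ◇p) is T. ✓
d: ¬p is F, ◇(p → ◇p) is T. ✓
e: ¬p is F, ◇(p → ◇p) is T. ✓
g: ¬p is T, ◇(p → ◇p) is T. ✓
h: ¬p is F, ◇(p → ◇p) is T. ✓
— 6 worlds.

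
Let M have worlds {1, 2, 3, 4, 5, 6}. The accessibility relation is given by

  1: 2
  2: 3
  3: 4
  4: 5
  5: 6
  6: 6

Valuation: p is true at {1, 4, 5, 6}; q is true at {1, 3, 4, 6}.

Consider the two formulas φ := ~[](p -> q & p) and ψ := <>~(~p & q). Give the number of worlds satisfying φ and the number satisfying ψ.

For ~[](p -> q & p):
1: [](p -> q & p) is T. ✗
2: [](p -> q & p) is T. ✗
3: [](p -> q & p) is T. ✗
4: [](p -> q & p) is F. ✓
5: [](p -> q & p) is T. ✗
6: [](p -> q & p) is T. ✗
— 1 world.
For <>~(~p & q):
1: successors {2}; ~(~p & q) there: 2:T. ✓
2: successors {3}; ~(~p & q) there: 3:F. ✗
3: successors {4}; ~(~p & q) there: 4:T. ✓
4: successors {5}; ~(~p & q) there: 5:T. ✓
5: successors {6}; ~(~p & q) there: 6:T. ✓
6: successors {6}; ~(~p & q) there: 6:T. ✓
— 5 worlds.

1 and 5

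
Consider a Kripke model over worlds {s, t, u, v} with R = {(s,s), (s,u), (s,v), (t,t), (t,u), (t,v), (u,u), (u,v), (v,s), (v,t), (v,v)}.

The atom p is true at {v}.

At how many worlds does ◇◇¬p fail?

0

s: successors {s, u, v}; ◇¬p there: s:T, u:T, v:T. ✓
t: successors {t, u, v}; ◇¬p there: t:T, u:T, v:T. ✓
u: successors {u, v}; ◇¬p there: u:T, v:T. ✓
v: successors {s, t, v}; ◇¬p there: s:T, t:T, v:T. ✓
Satisfying worlds: {s, t, u, v}.
So ◇◇¬p fails at the other 0 worlds.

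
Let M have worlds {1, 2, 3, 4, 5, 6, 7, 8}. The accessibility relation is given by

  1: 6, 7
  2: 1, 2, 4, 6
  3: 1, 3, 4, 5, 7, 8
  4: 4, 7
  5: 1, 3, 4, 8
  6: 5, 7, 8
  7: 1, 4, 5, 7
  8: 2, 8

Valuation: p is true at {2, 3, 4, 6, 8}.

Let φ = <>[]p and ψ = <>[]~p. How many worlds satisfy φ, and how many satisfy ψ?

For <>[]p:
1: successors {6, 7}; []p there: 6:F, 7:F. ✗
2: successors {1, 2, 4, 6}; []p there: 1:F, 2:F, 4:F, 6:F. ✗
3: successors {1, 3, 4, 5, 7, 8}; []p there: 1:F, 3:F, 4:F, 5:F, 7:F, 8:T. ✓
4: successors {4, 7}; []p there: 4:F, 7:F. ✗
5: successors {1, 3, 4, 8}; []p there: 1:F, 3:F, 4:F, 8:T. ✓
6: successors {5, 7, 8}; []p there: 5:F, 7:F, 8:T. ✓
7: successors {1, 4, 5, 7}; []p there: 1:F, 4:F, 5:F, 7:F. ✗
8: successors {2, 8}; []p there: 2:F, 8:T. ✓
— 4 worlds.
For <>[]~p:
1: successors {6, 7}; []~p there: 6:F, 7:F. ✗
2: successors {1, 2, 4, 6}; []~p there: 1:F, 2:F, 4:F, 6:F. ✗
3: successors {1, 3, 4, 5, 7, 8}; []~p there: 1:F, 3:F, 4:F, 5:F, 7:F, 8:F. ✗
4: successors {4, 7}; []~p there: 4:F, 7:F. ✗
5: successors {1, 3, 4, 8}; []~p there: 1:F, 3:F, 4:F, 8:F. ✗
6: successors {5, 7, 8}; []~p there: 5:F, 7:F, 8:F. ✗
7: successors {1, 4, 5, 7}; []~p there: 1:F, 4:F, 5:F, 7:F. ✗
8: successors {2, 8}; []~p there: 2:F, 8:F. ✗
— 0 worlds.

4 and 0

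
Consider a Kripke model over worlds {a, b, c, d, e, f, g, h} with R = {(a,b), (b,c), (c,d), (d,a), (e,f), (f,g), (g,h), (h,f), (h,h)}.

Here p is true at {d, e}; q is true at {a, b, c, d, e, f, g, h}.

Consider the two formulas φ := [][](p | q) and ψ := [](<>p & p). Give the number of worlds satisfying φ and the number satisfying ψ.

For [][](p | q):
a: successors {b}; [](p | q) there: b:T. ✓
b: successors {c}; [](p | q) there: c:T. ✓
c: successors {d}; [](p | q) there: d:T. ✓
d: successors {a}; [](p | q) there: a:T. ✓
e: successors {f}; [](p | q) there: f:T. ✓
f: successors {g}; [](p | q) there: g:T. ✓
g: successors {h}; [](p | q) there: h:T. ✓
h: successors {f, h}; [](p | q) there: f:T, h:T. ✓
— 8 worlds.
For [](<>p & p):
a: successors {b}; <>p & p there: b:F. ✗
b: successors {c}; <>p & p there: c:F. ✗
c: successors {d}; <>p & p there: d:F. ✗
d: successors {a}; <>p & p there: a:F. ✗
e: successors {f}; <>p & p there: f:F. ✗
f: successors {g}; <>p & p there: g:F. ✗
g: successors {h}; <>p & p there: h:F. ✗
h: successors {f, h}; <>p & p there: f:F, h:F. ✗
— 0 worlds.

8 and 0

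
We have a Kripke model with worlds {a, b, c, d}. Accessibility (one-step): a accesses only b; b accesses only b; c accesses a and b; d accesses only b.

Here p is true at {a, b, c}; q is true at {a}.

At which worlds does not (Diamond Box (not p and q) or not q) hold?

{a}

a: Diamond Box (not p and q) or not q is F. ✓
b: Diamond Box (not p and q) or not q is T. ✗
c: Diamond Box (not p and q) or not q is T. ✗
d: Diamond Box (not p and q) or not q is T. ✗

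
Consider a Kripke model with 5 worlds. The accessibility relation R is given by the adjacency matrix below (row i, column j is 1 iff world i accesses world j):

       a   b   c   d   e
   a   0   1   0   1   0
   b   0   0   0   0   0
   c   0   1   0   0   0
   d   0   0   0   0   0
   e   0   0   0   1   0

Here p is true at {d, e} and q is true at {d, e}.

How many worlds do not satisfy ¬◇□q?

3

a: ◇□q is T. ✗
b: ◇□q is F. ✓
c: ◇□q is T. ✗
d: ◇□q is F. ✓
e: ◇□q is T. ✗
Satisfying worlds: {b, d}.
So ¬◇□q fails at the other 3 worlds.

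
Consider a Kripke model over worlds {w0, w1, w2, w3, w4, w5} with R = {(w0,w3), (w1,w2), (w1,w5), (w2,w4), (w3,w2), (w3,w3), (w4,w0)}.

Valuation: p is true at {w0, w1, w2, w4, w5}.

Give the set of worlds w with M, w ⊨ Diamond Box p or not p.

{w1, w2, w3}

w0: Diamond Box p is F, not p is F. ✗
w1: Diamond Box p is T, not p is F. ✓
w2: Diamond Box p is T, not p is F. ✓
w3: Diamond Box p is T, not p is T. ✓
w4: Diamond Box p is F, not p is F. ✗
w5: Diamond Box p is F, not p is F. ✗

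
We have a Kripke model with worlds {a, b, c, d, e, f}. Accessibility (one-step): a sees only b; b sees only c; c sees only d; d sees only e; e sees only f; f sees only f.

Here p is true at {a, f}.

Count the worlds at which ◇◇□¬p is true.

a: successors {b}; ◇□¬p there: b:T. ✓
b: successors {c}; ◇□¬p there: c:T. ✓
c: successors {d}; ◇□¬p there: d:F. ✗
d: successors {e}; ◇□¬p there: e:F. ✗
e: successors {f}; ◇□¬p there: f:F. ✗
f: successors {f}; ◇□¬p there: f:F. ✗
Satisfying worlds: {a, b}.

2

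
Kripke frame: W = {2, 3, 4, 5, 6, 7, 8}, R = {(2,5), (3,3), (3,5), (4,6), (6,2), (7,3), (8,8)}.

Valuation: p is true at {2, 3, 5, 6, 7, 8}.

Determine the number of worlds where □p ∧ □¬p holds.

2: □p is T, □¬p is F. ✗
3: □p is T, □¬p is F. ✗
4: □p is T, □¬p is F. ✗
5: □p is T, □¬p is T. ✓
6: □p is T, □¬p is F. ✗
7: □p is T, □¬p is F. ✗
8: □p is T, □¬p is F. ✗
Satisfying worlds: {5}.

1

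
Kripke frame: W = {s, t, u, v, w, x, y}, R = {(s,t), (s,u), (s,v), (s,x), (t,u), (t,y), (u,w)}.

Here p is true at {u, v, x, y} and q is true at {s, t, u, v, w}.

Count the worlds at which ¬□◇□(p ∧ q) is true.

s: □◇□(p ∧ q) is F. ✓
t: □◇□(p ∧ q) is F. ✓
u: □◇□(p ∧ q) is F. ✓
v: □◇□(p ∧ q) is T. ✗
w: □◇□(p ∧ q) is T. ✗
x: □◇□(p ∧ q) is T. ✗
y: □◇□(p ∧ q) is T. ✗
Satisfying worlds: {s, t, u}.

3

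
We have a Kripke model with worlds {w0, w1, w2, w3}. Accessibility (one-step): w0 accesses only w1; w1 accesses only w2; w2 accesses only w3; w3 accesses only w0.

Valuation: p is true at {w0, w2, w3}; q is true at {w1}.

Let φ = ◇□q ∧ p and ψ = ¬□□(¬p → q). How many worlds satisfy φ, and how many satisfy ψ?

1 and 0

For ◇□q ∧ p:
w0: ◇□q is F, p is T. ✗
w1: ◇□q is F, p is F. ✗
w2: ◇□q is F, p is T. ✗
w3: ◇□q is T, p is T. ✓
— 1 world.
For ¬□□(¬p → q):
w0: □□(¬p → q) is T. ✗
w1: □□(¬p → q) is T. ✗
w2: □□(¬p → q) is T. ✗
w3: □□(¬p → q) is T. ✗
— 0 worlds.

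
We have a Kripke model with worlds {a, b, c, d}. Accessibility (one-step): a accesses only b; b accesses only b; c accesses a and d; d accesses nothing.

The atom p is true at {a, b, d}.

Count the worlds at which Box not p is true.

a: successors {b}; not p there: b:F. ✗
b: successors {b}; not p there: b:F. ✗
c: successors {a, d}; not p there: a:F, d:F. ✗
d: no successors, so Box not p holds vacuously. ✓
Satisfying worlds: {d}.

1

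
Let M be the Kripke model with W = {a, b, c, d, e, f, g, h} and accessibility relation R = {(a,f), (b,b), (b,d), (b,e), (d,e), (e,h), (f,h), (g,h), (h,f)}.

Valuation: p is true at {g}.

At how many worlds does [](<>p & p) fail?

7

a: successors {f}; <>p & p there: f:F. ✗
b: successors {b, d, e}; <>p & p there: b:F, d:F, e:F. ✗
c: no successors, so [](<>p & p) holds vacuously. ✓
d: successors {e}; <>p & p there: e:F. ✗
e: successors {h}; <>p & p there: h:F. ✗
f: successors {h}; <>p & p there: h:F. ✗
g: successors {h}; <>p & p there: h:F. ✗
h: successors {f}; <>p & p there: f:F. ✗
Satisfying worlds: {c}.
So [](<>p & p) fails at the other 7 worlds.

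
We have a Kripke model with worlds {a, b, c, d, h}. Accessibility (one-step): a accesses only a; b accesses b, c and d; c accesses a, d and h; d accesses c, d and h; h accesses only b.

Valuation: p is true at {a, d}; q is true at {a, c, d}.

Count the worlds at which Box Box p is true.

a: successors {a}; Box p there: a:T. ✓
b: successors {b, c, d}; Box p there: b:F, c:F, d:F. ✗
c: successors {a, d, h}; Box p there: a:T, d:F, h:F. ✗
d: successors {c, d, h}; Box p there: c:F, d:F, h:F. ✗
h: successors {b}; Box p there: b:F. ✗
Satisfying worlds: {a}.

1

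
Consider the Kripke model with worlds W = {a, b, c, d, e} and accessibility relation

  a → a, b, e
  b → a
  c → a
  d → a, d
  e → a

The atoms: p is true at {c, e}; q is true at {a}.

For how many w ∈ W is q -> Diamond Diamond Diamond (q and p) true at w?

4

a: q is T, Diamond Diamond Diamond (q and p) is F. ✗
b: q is F, Diamond Diamond Diamond (q and p) is F. ✓
c: q is F, Diamond Diamond Diamond (q and p) is F. ✓
d: q is F, Diamond Diamond Diamond (q and p) is F. ✓
e: q is F, Diamond Diamond Diamond (q and p) is F. ✓
Satisfying worlds: {b, c, d, e}.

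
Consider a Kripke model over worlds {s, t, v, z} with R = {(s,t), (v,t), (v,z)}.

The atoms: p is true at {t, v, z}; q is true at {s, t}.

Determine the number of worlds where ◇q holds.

2

s: successors {t}; q there: t:T. ✓
t: no successors, so ◇q fails. ✗
v: successors {t, z}; q there: t:T, z:F. ✓
z: no successors, so ◇q fails. ✗
Satisfying worlds: {s, v}.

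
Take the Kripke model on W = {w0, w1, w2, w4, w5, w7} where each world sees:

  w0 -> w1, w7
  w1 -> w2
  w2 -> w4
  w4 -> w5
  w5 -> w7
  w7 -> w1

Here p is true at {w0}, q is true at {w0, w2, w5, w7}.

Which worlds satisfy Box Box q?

w0: successors {w1, w7}; Box q there: w1:T, w7:F. ✗
w1: successors {w2}; Box q there: w2:F. ✗
w2: successors {w4}; Box q there: w4:T. ✓
w4: successors {w5}; Box q there: w5:T. ✓
w5: successors {w7}; Box q there: w7:F. ✗
w7: successors {w1}; Box q there: w1:T. ✓

{w2, w4, w7}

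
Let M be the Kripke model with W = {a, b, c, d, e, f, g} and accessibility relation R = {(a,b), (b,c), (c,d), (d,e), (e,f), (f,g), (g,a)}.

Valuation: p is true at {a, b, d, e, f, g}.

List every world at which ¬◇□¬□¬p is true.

{g}

a: ◇□¬□¬p is T. ✗
b: ◇□¬□¬p is T. ✗
c: ◇□¬□¬p is T. ✗
d: ◇□¬□¬p is T. ✗
e: ◇□¬□¬p is T. ✗
f: ◇□¬□¬p is T. ✗
g: ◇□¬□¬p is F. ✓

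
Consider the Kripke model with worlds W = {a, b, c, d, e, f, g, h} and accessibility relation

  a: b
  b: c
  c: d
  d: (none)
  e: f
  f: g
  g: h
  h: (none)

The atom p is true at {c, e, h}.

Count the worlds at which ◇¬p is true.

4

a: successors {b}; ¬p there: b:T. ✓
b: successors {c}; ¬p there: c:F. ✗
c: successors {d}; ¬p there: d:T. ✓
d: no successors, so ◇¬p fails. ✗
e: successors {f}; ¬p there: f:T. ✓
f: successors {g}; ¬p there: g:T. ✓
g: successors {h}; ¬p there: h:F. ✗
h: no successors, so ◇¬p fails. ✗
Satisfying worlds: {a, c, e, f}.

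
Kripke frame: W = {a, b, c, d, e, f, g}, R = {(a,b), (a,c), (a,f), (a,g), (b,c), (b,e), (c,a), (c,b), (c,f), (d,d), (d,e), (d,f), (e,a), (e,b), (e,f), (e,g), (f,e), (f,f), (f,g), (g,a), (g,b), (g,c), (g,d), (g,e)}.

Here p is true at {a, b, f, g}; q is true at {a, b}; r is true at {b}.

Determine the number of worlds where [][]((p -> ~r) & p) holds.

a: successors {b, c, f, g}; []((p -> ~r) & p) there: b:F, c:F, f:F, g:F. ✗
b: successors {c, e}; []((p -> ~r) & p) there: c:F, e:F. ✗
c: successors {a, b, f}; []((p -> ~r) & p) there: a:F, b:F, f:F. ✗
d: successors {d, e, f}; []((p -> ~r) & p) there: d:F, e:F, f:F. ✗
e: successors {a, b, f, g}; []((p -> ~r) & p) there: a:F, b:F, f:F, g:F. ✗
f: successors {e, f, g}; []((p -> ~r) & p) there: e:F, f:F, g:F. ✗
g: successors {a, b, c, d, e}; []((p -> ~r) & p) there: a:F, b:F, c:F, d:F, e:F. ✗
Satisfying worlds: ∅.

0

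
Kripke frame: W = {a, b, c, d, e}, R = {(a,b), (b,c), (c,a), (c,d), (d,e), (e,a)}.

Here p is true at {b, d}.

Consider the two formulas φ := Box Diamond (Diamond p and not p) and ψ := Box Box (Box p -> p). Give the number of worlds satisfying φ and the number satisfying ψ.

For Box Diamond (Diamond p and not p):
a: successors {b}; Diamond (Diamond p and not p) there: b:T. ✓
b: successors {c}; Diamond (Diamond p and not p) there: c:T. ✓
c: successors {a, d}; Diamond (Diamond p and not p) there: a:F, d:F. ✗
d: successors {e}; Diamond (Diamond p and not p) there: e:T. ✓
e: successors {a}; Diamond (Diamond p and not p) there: a:F. ✗
— 3 worlds.
For Box Box (Box p -> p):
a: successors {b}; Box (Box p -> p) there: b:T. ✓
b: successors {c}; Box (Box p -> p) there: c:F. ✗
c: successors {a, d}; Box (Box p -> p) there: a:T, d:T. ✓
d: successors {e}; Box (Box p -> p) there: e:F. ✗
e: successors {a}; Box (Box p -> p) there: a:T. ✓
— 3 worlds.

3 and 3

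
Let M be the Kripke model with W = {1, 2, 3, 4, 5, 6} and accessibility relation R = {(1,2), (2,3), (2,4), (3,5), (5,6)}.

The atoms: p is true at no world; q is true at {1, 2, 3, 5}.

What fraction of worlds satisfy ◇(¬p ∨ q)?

2/3

1: successors {2}; ¬p ∨ q there: 2:T. ✓
2: successors {3, 4}; ¬p ∨ q there: 3:T, 4:T. ✓
3: successors {5}; ¬p ∨ q there: 5:T. ✓
4: no successors, so ◇(¬p ∨ q) fails. ✗
5: successors {6}; ¬p ∨ q there: 6:T. ✓
6: no successors, so ◇(¬p ∨ q) fails. ✗
That's 4 of 6 worlds, so 4/6 = 2/3.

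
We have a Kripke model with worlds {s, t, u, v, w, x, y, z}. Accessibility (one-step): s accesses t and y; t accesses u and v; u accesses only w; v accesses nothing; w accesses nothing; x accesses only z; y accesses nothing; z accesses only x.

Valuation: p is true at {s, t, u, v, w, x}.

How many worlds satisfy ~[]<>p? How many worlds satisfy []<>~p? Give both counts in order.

For ~[]<>p:
s: []<>p is F. ✓
t: []<>p is F. ✓
u: []<>p is F. ✓
v: []<>p is T. ✗
w: []<>p is T. ✗
x: []<>p is T. ✗
y: []<>p is T. ✗
z: []<>p is F. ✓
— 4 worlds.
For []<>~p:
s: successors {t, y}; <>~p there: t:F, y:F. ✗
t: successors {u, v}; <>~p there: u:F, v:F. ✗
u: successors {w}; <>~p there: w:F. ✗
v: no successors, so []<>~p holds vacuously. ✓
w: no successors, so []<>~p holds vacuously. ✓
x: successors {z}; <>~p there: z:F. ✗
y: no successors, so []<>~p holds vacuously. ✓
z: successors {x}; <>~p there: x:T. ✓
— 4 worlds.

4 and 4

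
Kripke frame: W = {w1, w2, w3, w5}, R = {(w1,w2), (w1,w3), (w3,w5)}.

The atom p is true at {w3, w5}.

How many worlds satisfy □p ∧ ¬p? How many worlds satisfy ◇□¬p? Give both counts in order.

For □p ∧ ¬p:
w1: □p is F, ¬p is T. ✗
w2: □p is T, ¬p is T. ✓
w3: □p is T, ¬p is F. ✗
w5: □p is T, ¬p is F. ✗
— 1 world.
For ◇□¬p:
w1: successors {w2, w3}; □¬p there: w2:T, w3:F. ✓
w2: no successors, so ◇□¬p fails. ✗
w3: successors {w5}; □¬p there: w5:T. ✓
w5: no successors, so ◇□¬p fails. ✗
— 2 worlds.

1 and 2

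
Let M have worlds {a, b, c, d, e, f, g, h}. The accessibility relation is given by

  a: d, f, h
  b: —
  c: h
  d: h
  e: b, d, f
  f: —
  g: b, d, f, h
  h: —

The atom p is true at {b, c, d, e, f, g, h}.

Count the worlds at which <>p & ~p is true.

1

a: <>p is T, ~p is T. ✓
b: <>p is F, ~p is F. ✗
c: <>p is T, ~p is F. ✗
d: <>p is T, ~p is F. ✗
e: <>p is T, ~p is F. ✗
f: <>p is F, ~p is F. ✗
g: <>p is T, ~p is F. ✗
h: <>p is F, ~p is F. ✗
Satisfying worlds: {a}.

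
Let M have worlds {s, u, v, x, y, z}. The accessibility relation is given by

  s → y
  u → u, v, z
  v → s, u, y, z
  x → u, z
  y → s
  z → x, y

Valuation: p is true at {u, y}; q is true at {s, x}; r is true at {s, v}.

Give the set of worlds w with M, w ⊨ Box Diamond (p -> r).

{s, u, x, z}

s: successors {y}; Diamond (p -> r) there: y:T. ✓
u: successors {u, v, z}; Diamond (p -> r) there: u:T, v:T, z:T. ✓
v: successors {s, u, y, z}; Diamond (p -> r) there: s:F, u:T, y:T, z:T. ✗
x: successors {u, z}; Diamond (p -> r) there: u:T, z:T. ✓
y: successors {s}; Diamond (p -> r) there: s:F. ✗
z: successors {x, y}; Diamond (p -> r) there: x:T, y:T. ✓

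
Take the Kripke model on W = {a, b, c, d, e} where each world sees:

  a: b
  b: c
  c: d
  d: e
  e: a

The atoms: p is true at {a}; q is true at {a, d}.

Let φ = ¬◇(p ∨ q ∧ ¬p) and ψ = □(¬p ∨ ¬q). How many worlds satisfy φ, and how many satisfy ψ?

For ¬◇(p ∨ q ∧ ¬p):
a: ◇(p ∨ q ∧ ¬p) is F. ✓
b: ◇(p ∨ q ∧ ¬p) is F. ✓
c: ◇(p ∨ q ∧ ¬p) is T. ✗
d: ◇(p ∨ q ∧ ¬p) is F. ✓
e: ◇(p ∨ q ∧ ¬p) is T. ✗
— 3 worlds.
For □(¬p ∨ ¬q):
a: successors {b}; ¬p ∨ ¬q there: b:T. ✓
b: successors {c}; ¬p ∨ ¬q there: c:T. ✓
c: successors {d}; ¬p ∨ ¬q there: d:T. ✓
d: successors {e}; ¬p ∨ ¬q there: e:T. ✓
e: successors {a}; ¬p ∨ ¬q there: a:F. ✗
— 4 worlds.

3 and 4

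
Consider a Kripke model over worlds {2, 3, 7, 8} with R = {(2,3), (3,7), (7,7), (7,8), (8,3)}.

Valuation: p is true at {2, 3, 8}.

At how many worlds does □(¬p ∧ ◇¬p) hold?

2: successors {3}; ¬p ∧ ◇¬p there: 3:F. ✗
3: successors {7}; ¬p ∧ ◇¬p there: 7:T. ✓
7: successors {7, 8}; ¬p ∧ ◇¬p there: 7:T, 8:F. ✗
8: successors {3}; ¬p ∧ ◇¬p there: 3:F. ✗
Satisfying worlds: {3}.

1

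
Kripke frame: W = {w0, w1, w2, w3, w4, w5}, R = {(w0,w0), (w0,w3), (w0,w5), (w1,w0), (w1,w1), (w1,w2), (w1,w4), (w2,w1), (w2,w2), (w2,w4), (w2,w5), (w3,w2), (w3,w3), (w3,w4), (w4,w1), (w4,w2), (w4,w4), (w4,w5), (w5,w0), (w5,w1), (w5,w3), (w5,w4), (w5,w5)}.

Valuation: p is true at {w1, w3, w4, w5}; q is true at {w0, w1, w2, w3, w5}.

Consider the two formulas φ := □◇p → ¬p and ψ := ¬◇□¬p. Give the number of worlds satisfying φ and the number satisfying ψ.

For □◇p → ¬p:
w0: □◇p is T, ¬p is T. ✓
w1: □◇p is T, ¬p is F. ✗
w2: □◇p is T, ¬p is T. ✓
w3: □◇p is T, ¬p is F. ✗
w4: □◇p is T, ¬p is F. ✗
w5: □◇p is T, ¬p is F. ✗
— 2 worlds.
For ¬◇□¬p:
w0: ◇□¬p is F. ✓
w1: ◇□¬p is F. ✓
w2: ◇□¬p is F. ✓
w3: ◇□¬p is F. ✓
w4: ◇□¬p is F. ✓
w5: ◇□¬p is F. ✓
— 6 worlds.

2 and 6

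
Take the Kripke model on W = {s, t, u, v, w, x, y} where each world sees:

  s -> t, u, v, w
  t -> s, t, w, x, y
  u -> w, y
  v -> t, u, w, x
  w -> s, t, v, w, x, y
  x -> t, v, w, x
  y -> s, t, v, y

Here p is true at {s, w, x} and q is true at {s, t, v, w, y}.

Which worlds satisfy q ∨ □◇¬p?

s: q is T, □◇¬p is T. ✓
t: q is T, □◇¬p is T. ✓
u: q is F, □◇¬p is T. ✓
v: q is T, □◇¬p is T. ✓
w: q is T, □◇¬p is T. ✓
x: q is F, □◇¬p is T. ✓
y: q is T, □◇¬p is T. ✓

{s, t, u, v, w, x, y}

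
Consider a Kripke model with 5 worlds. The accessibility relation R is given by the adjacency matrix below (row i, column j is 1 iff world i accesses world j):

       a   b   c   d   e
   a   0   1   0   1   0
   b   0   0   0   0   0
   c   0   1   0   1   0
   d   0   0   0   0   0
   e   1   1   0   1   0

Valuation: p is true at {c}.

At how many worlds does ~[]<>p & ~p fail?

3

a: ~[]<>p is T, ~p is T. ✓
b: ~[]<>p is F, ~p is T. ✗
c: ~[]<>p is T, ~p is F. ✗
d: ~[]<>p is F, ~p is T. ✗
e: ~[]<>p is T, ~p is T. ✓
Satisfying worlds: {a, e}.
So ~[]<>p & ~p fails at the other 3 worlds.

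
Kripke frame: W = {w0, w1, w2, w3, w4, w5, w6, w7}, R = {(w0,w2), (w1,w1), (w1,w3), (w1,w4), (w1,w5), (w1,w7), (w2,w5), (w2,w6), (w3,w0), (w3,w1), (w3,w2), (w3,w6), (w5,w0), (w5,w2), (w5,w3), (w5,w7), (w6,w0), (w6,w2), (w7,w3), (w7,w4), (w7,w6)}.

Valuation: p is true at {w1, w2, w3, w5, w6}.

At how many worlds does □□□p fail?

7

w0: successors {w2}; □□p there: w2:F. ✗
w1: successors {w1, w3, w4, w5, w7}; □□p there: w1:F, w3:F, w4:T, w5:F, w7:F. ✗
w2: successors {w5, w6}; □□p there: w5:F, w6:T. ✗
w3: successors {w0, w1, w2, w6}; □□p there: w0:T, w1:F, w2:F, w6:T. ✗
w4: no successors, so □□□p holds vacuously. ✓
w5: successors {w0, w2, w3, w7}; □□p there: w0:T, w2:F, w3:F, w7:F. ✗
w6: successors {w0, w2}; □□p there: w0:T, w2:F. ✗
w7: successors {w3, w4, w6}; □□p there: w3:F, w4:T, w6:T. ✗
Satisfying worlds: {w4}.
So □□□p fails at the other 7 worlds.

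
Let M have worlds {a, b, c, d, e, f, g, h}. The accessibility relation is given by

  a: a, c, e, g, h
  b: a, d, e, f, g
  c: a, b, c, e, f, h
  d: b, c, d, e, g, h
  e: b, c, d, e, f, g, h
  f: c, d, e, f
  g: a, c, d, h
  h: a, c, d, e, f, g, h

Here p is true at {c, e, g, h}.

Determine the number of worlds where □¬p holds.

0

a: successors {a, c, e, g, h}; ¬p there: a:T, c:F, e:F, g:F, h:F. ✗
b: successors {a, d, e, f, g}; ¬p there: a:T, d:T, e:F, f:T, g:F. ✗
c: successors {a, b, c, e, f, h}; ¬p there: a:T, b:T, c:F, e:F, f:T, h:F. ✗
d: successors {b, c, d, e, g, h}; ¬p there: b:T, c:F, d:T, e:F, g:F, h:F. ✗
e: successors {b, c, d, e, f, g, h}; ¬p there: b:T, c:F, d:T, e:F, f:T, g:F, h:F. ✗
f: successors {c, d, e, f}; ¬p there: c:F, d:T, e:F, f:T. ✗
g: successors {a, c, d, h}; ¬p there: a:T, c:F, d:T, h:F. ✗
h: successors {a, c, d, e, f, g, h}; ¬p there: a:T, c:F, d:T, e:F, f:T, g:F, h:F. ✗
Satisfying worlds: ∅.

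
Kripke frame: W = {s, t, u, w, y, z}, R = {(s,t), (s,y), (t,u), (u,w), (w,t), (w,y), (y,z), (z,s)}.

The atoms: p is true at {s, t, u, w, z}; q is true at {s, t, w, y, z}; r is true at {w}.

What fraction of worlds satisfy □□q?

2/3

s: successors {t, y}; □q there: t:F, y:T. ✗
t: successors {u}; □q there: u:T. ✓
u: successors {w}; □q there: w:T. ✓
w: successors {t, y}; □q there: t:F, y:T. ✗
y: successors {z}; □q there: z:T. ✓
z: successors {s}; □q there: s:T. ✓
That's 4 of 6 worlds, so 4/6 = 2/3.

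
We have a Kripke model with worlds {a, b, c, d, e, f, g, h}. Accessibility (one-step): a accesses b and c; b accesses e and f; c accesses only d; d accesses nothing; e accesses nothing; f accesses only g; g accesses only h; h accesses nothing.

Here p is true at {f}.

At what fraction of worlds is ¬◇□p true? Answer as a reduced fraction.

5/8

a: ◇□p is F. ✓
b: ◇□p is T. ✗
c: ◇□p is T. ✗
d: ◇□p is F. ✓
e: ◇□p is F. ✓
f: ◇□p is F. ✓
g: ◇□p is T. ✗
h: ◇□p is F. ✓
That's 5 of 8 worlds, so 5/8.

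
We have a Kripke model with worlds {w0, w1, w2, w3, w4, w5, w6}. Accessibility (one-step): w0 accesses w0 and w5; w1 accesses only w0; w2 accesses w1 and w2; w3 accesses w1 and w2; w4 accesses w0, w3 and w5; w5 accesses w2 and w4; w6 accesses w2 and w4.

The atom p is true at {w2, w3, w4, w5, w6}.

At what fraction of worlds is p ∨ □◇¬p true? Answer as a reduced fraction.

6/7

w0: p is F, □◇¬p is F. ✗
w1: p is F, □◇¬p is T. ✓
w2: p is T, □◇¬p is T. ✓
w3: p is T, □◇¬p is T. ✓
w4: p is T, □◇¬p is F. ✓
w5: p is T, □◇¬p is T. ✓
w6: p is T, □◇¬p is T. ✓
That's 6 of 7 worlds, so 6/7.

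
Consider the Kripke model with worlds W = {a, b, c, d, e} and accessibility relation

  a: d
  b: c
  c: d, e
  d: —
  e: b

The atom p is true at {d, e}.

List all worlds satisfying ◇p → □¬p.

a: ◇p is T, □¬p is F. ✗
b: ◇p is F, □¬p is T. ✓
c: ◇p is T, □¬p is F. ✗
d: ◇p is F, □¬p is T. ✓
e: ◇p is F, □¬p is T. ✓

{b, d, e}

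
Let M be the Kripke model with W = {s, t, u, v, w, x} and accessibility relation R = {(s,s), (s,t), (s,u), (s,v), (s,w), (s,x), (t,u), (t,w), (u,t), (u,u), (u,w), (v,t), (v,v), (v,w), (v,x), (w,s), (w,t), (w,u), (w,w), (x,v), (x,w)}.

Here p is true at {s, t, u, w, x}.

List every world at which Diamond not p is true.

s: successors {s, t, u, v, w, x}; not p there: s:F, t:F, u:F, v:T, w:F, x:F. ✓
t: successors {u, w}; not p there: u:F, w:F. ✗
u: successors {t, u, w}; not p there: t:F, u:F, w:F. ✗
v: successors {t, v, w, x}; not p there: t:F, v:T, w:F, x:F. ✓
w: successors {s, t, u, w}; not p there: s:F, t:F, u:F, w:F. ✗
x: successors {v, w}; not p there: v:T, w:F. ✓

{s, v, x}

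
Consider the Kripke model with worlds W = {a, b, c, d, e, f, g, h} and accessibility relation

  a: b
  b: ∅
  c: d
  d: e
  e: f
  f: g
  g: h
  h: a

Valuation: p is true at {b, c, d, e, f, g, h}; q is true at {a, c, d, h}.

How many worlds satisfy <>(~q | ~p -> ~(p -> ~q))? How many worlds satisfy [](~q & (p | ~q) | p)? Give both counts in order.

For <>(~q | ~p -> ~(p -> ~q)):
a: successors {b}; ~q | ~p -> ~(p -> ~q) there: b:F. ✗
b: no successors, so <>(~q | ~p -> ~(p -> ~q)) fails. ✗
c: successors {d}; ~q | ~p -> ~(p -> ~q) there: d:T. ✓
d: successors {e}; ~q | ~p -> ~(p -> ~q) there: e:F. ✗
e: successors {f}; ~q | ~p -> ~(p -> ~q) there: f:F. ✗
f: successors {g}; ~q | ~p -> ~(p -> ~q) there: g:F. ✗
g: successors {h}; ~q | ~p -> ~(p -> ~q) there: h:T. ✓
h: successors {a}; ~q | ~p -> ~(p -> ~q) there: a:F. ✗
— 2 worlds.
For [](~q & (p | ~q) | p):
a: successors {b}; ~q & (p | ~q) | p there: b:T. ✓
b: no successors, so [](~q & (p | ~q) | p) holds vacuously. ✓
c: successors {d}; ~q & (p | ~q) | p there: d:T. ✓
d: successors {e}; ~q & (p | ~q) | p there: e:T. ✓
e: successors {f}; ~q & (p | ~q) | p there: f:T. ✓
f: successors {g}; ~q & (p | ~q) | p there: g:T. ✓
g: successors {h}; ~q & (p | ~q) | p there: h:T. ✓
h: successors {a}; ~q & (p | ~q) | p there: a:F. ✗
— 7 worlds.

2 and 7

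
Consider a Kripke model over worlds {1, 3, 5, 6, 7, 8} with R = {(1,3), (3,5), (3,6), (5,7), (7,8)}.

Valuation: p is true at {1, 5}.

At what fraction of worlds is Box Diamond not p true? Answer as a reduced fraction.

1: successors {3}; Diamond not p there: 3:T. ✓
3: successors {5, 6}; Diamond not p there: 5:T, 6:F. ✗
5: successors {7}; Diamond not p there: 7:T. ✓
6: no successors, so Box Diamond not p holds vacuously. ✓
7: successors {8}; Diamond not p there: 8:F. ✗
8: no successors, so Box Diamond not p holds vacuously. ✓
That's 4 of 6 worlds, so 4/6 = 2/3.

2/3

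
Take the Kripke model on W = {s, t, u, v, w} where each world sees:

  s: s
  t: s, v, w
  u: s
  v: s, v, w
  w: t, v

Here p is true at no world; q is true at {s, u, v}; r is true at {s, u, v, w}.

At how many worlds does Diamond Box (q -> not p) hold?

s: successors {s}; Box (q -> not p) there: s:T. ✓
t: successors {s, v, w}; Box (q -> not p) there: s:T, v:T, w:T. ✓
u: successors {s}; Box (q -> not p) there: s:T. ✓
v: successors {s, v, w}; Box (q -> not p) there: s:T, v:T, w:T. ✓
w: successors {t, v}; Box (q -> not p) there: t:T, v:T. ✓
Satisfying worlds: {s, t, u, v, w}.

5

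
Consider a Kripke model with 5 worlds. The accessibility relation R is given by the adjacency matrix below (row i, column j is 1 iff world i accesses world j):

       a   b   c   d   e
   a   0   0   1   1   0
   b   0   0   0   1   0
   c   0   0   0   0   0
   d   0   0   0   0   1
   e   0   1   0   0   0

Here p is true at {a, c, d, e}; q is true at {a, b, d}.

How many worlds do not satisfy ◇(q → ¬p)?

a: successors {c, d}; q → ¬p there: c:T, d:F. ✓
b: successors {d}; q → ¬p there: d:F. ✗
c: no successors, so ◇(q → ¬p) fails. ✗
d: successors {e}; q → ¬p there: e:T. ✓
e: successors {b}; q → ¬p there: b:T. ✓
Satisfying worlds: {a, d, e}.
So ◇(q → ¬p) fails at the other 2 worlds.

2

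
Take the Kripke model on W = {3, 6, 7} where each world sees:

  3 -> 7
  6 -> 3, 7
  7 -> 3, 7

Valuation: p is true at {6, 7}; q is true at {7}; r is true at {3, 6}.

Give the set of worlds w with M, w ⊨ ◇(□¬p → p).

3: successors {7}; □¬p → p there: 7:T. ✓
6: successors {3, 7}; □¬p → p there: 3:T, 7:T. ✓
7: successors {3, 7}; □¬p → p there: 3:T, 7:T. ✓

{3, 6, 7}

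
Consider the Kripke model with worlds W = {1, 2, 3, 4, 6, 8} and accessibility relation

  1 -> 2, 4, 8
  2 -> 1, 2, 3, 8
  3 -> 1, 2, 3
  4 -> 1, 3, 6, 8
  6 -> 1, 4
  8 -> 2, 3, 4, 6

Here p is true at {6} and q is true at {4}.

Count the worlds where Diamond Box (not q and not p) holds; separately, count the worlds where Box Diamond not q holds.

For Diamond Box (not q and not p):
1: successors {2, 4, 8}; Box (not q and not p) there: 2:T, 4:F, 8:F. ✓
2: successors {1, 2, 3, 8}; Box (not q and not p) there: 1:F, 2:T, 3:T, 8:F. ✓
3: successors {1, 2, 3}; Box (not q and not p) there: 1:F, 2:T, 3:T. ✓
4: successors {1, 3, 6, 8}; Box (not q and not p) there: 1:F, 3:T, 6:F, 8:F. ✓
6: successors {1, 4}; Box (not q and not p) there: 1:F, 4:F. ✗
8: successors {2, 3, 4, 6}; Box (not q and not p) there: 2:T, 3:T, 4:F, 6:F. ✓
— 5 worlds.
For Box Diamond not q:
1: successors {2, 4, 8}; Diamond not q there: 2:T, 4:T, 8:T. ✓
2: successors {1, 2, 3, 8}; Diamond not q there: 1:T, 2:T, 3:T, 8:T. ✓
3: successors {1, 2, 3}; Diamond not q there: 1:T, 2:T, 3:T. ✓
4: successors {1, 3, 6, 8}; Diamond not q there: 1:T, 3:T, 6:T, 8:T. ✓
6: successors {1, 4}; Diamond not q there: 1:T, 4:T. ✓
8: successors {2, 3, 4, 6}; Diamond not q there: 2:T, 3:T, 4:T, 6:T. ✓
— 6 worlds.

5 and 6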